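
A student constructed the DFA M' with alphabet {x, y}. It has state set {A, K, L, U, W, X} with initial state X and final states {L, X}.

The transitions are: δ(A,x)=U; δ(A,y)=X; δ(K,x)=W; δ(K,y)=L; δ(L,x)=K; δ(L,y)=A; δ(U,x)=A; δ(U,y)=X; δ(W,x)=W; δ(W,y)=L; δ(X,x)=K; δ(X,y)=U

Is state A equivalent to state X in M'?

No

Initial partition by acceptance: {L,X} | {A,K,U,W}.
Stable partition: {L,X} | {A,K,U,W} — 2 equivalence classes.
A and X end up in different blocks, so they are distinguishable. For instance, the string 'ε' is accepted from only X.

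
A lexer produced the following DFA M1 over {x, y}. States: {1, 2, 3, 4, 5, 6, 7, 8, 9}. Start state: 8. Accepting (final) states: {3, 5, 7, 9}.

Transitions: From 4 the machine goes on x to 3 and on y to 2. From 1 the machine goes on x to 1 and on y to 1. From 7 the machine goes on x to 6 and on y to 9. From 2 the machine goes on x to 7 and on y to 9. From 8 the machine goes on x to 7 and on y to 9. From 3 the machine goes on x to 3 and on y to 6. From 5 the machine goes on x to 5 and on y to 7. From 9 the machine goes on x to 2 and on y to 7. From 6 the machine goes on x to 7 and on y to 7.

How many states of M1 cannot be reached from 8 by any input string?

No path from 8 leads to 1, 3, 4, 5; the other 5 states are all reachable.

4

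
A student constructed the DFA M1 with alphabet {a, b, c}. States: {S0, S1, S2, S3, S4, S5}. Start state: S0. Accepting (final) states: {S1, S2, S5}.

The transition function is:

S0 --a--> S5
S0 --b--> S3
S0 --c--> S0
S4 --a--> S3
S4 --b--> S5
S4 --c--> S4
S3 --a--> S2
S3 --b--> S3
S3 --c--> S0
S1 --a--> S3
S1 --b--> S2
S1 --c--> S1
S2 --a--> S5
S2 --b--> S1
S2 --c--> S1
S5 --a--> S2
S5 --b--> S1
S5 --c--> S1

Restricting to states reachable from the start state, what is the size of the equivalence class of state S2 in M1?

2

States {S4} cannot be reached from the start state, so discard them.
Start with accepting vs non-accepting: {S1,S2,S5} | {S0,S3}.
Split {S1,S2,S5} by δ(·,a) → {S2,S5} and {S1}.
Stable partition: {S2,S5} | {S0,S3} | {S1} — 3 equivalence classes.
State S2 belongs to the block {S2,S5}, which has 2 states.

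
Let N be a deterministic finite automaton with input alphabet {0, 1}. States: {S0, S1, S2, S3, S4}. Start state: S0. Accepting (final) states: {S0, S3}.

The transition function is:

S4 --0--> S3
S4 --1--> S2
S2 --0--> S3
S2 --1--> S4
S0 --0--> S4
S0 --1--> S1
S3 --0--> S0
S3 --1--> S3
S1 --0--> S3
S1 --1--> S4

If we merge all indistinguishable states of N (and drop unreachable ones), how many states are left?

All states are reachable from the start state.
Initial partition by acceptance: {S0,S3} | {S1,S2,S4}.
On input 0, block {S0,S3} splits into {S0} and {S3}.
No further refinement is possible. Final partition (3 blocks): {S0} | {S1,S2,S4} | {S3}.

3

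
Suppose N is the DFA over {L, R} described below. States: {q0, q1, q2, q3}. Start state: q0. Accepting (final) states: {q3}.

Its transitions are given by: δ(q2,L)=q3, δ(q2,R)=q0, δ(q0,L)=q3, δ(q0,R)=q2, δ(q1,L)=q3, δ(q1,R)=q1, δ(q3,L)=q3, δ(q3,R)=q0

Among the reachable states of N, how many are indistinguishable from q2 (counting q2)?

States {q1} cannot be reached from the start state, so discard them.
Start with accepting vs non-accepting: {q3} | {q0,q2}.
Stable partition: {q3} | {q0,q2} — 2 equivalence classes.
The equivalence class containing q2 is {q0,q2}, of size 2.

2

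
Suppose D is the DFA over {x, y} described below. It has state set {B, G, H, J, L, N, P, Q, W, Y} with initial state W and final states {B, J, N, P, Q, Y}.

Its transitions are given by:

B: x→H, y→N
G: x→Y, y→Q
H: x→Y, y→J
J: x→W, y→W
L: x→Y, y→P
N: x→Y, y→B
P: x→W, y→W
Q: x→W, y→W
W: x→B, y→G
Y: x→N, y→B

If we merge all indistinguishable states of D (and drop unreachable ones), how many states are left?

5

First remove the unreachable states {L,P}; 8 states remain.
Start with accepting vs non-accepting: {B,J,N,Q,Y} | {G,H,W}.
On input x, block {B,J,N,Q,Y} splits into {B,J,Q} and {N,Y}.
Refine {B,J,Q} on symbol y: members go to different blocks, giving {J,Q} and {B}.
On input x, block {G,H,W} splits into {G,H} and {W}.
No further refinement is possible. Final partition (5 blocks): {J,Q} | {G,H} | {N,Y} | {B} | {W}.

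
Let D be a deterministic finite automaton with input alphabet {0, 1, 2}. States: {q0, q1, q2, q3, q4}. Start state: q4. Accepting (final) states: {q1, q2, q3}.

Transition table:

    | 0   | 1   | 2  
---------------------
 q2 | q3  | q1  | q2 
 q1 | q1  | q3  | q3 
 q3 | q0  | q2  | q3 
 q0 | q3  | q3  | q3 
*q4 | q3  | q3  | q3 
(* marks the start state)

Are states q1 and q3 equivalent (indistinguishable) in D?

No

All states are reachable from the start state.
Start with accepting vs non-accepting: {q1,q2,q3} | {q0,q4}.
On input 0, block {q1,q2,q3} splits into {q1,q2} and {q3}.
On input 0, block {q1,q2} splits into {q1} and {q2}.
Stable partition: {q1} | {q0,q4} | {q3} | {q2} — 4 equivalence classes.
q1 and q3 end up in different blocks, so they are distinguishable. For instance, the string '0' is accepted from only q1.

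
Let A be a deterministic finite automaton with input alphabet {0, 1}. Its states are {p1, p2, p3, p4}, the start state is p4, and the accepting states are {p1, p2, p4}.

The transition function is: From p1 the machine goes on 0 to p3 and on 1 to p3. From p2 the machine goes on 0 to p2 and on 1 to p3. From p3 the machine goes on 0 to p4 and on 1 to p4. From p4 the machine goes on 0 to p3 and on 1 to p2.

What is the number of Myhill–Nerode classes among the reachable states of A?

3

First remove the unreachable states {p1}; 3 states remain.
P0 = {p2,p4} | {p3}.
Refine {p2,p4} on symbol 0: members go to different blocks, giving {p2} and {p4}.
The partition is now stable with 3 blocks: {p2} | {p3} | {p4}.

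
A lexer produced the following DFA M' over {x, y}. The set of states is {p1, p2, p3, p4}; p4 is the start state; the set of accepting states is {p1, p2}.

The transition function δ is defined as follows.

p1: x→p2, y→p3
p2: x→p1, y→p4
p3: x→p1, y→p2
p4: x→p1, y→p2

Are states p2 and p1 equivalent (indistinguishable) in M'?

All states are reachable from the start state.
P0 = {p1,p2} | {p3,p4}.
Stable partition: {p1,p2} | {p3,p4} — 2 equivalence classes.
p2 and p1 lie in the same block of the stable partition, so they are equivalent — no string distinguishes them.

Yes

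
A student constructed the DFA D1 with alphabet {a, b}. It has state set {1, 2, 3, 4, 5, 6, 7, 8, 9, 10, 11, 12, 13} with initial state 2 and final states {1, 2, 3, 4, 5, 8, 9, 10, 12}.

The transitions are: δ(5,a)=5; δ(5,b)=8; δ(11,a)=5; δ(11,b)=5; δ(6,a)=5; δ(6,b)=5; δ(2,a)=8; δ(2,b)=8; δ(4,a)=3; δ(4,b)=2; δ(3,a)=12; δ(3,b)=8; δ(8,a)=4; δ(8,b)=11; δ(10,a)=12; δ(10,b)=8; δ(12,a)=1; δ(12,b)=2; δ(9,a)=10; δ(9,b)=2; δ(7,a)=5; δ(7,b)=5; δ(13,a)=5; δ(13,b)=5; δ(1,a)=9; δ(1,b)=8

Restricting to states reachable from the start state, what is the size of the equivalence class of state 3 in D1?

Reachable states from the start: {1,2,3,4,5,8,9,10,11,12}. Unreachable: {6,7,13} — drop them.
P0 = {1,2,3,4,5,8,9,10,12} | {11}.
Split {1,2,3,4,5,8,9,10,12} by δ(·,b) → {1,2,3,4,5,9,10,12} and {8}.
Split {1,2,3,4,5,9,10,12} by δ(·,a) → {1,3,4,5,9,10,12} and {2}.
On input b, block {1,3,4,5,9,10,12} splits into {1,3,5,10} and {4,9,12}.
On input a, block {1,3,5,10} splits into {1,3,10} and {5}.
The partition is now stable with 6 blocks: {1,3,10} | {11} | {8} | {2} | {4,9,12} | {5}.
The equivalence class containing 3 is {1,3,10}, of size 3.

3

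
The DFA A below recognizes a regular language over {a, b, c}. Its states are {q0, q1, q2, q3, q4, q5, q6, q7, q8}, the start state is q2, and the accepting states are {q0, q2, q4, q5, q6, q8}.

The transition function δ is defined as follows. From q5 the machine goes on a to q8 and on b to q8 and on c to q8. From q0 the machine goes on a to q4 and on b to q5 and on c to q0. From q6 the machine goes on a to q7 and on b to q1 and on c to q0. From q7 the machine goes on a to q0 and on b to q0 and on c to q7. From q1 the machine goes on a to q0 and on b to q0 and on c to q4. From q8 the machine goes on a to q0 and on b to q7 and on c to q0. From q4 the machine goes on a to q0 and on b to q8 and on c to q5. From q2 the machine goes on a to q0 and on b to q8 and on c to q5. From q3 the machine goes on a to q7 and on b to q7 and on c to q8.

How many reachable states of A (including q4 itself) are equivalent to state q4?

First remove the unreachable states {q1,q3,q6}; 6 states remain.
Initial partition by acceptance: {q0,q2,q4,q5,q8} | {q7}.
Split {q0,q2,q4,q5,q8} by δ(·,b) → {q0,q2,q4,q5} and {q8}.
On input a, block {q0,q2,q4,q5} splits into {q0,q2,q4} and {q5}.
Split {q0,q2,q4} by δ(·,b) → {q2,q4} and {q0}.
The partition is now stable with 5 blocks: {q2,q4} | {q7} | {q8} | {q5} | {q0}.
State q4 belongs to the block {q2,q4}, which has 2 states.

2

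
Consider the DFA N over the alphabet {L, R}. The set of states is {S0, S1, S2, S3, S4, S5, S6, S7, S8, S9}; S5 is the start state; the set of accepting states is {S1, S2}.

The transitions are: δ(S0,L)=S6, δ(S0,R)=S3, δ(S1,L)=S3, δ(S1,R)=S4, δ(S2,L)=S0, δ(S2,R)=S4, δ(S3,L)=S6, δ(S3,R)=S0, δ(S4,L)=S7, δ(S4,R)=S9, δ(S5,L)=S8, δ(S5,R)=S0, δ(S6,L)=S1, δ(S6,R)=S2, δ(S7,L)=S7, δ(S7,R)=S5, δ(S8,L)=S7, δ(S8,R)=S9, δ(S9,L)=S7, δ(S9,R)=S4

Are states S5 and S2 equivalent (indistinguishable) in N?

No

P0 = {S1,S2} | {S0,S3,S4,S5,S6,S7,S8,S9}.
Split {S0,S3,S4,S5,S6,S7,S8,S9} by δ(·,L) → {S0,S3,S4,S5,S7,S8,S9} and {S6}.
Refine {S0,S3,S4,S5,S7,S8,S9} on symbol L: members go to different blocks, giving {S4,S5,S7,S8,S9} and {S0,S3}.
Split {S4,S5,S7,S8,S9} by δ(·,R) → {S4,S7,S8,S9} and {S5}.
Split {S4,S7,S8,S9} by δ(·,R) → {S4,S8,S9} and {S7}.
Stable partition: {S1,S2} | {S4,S8,S9} | {S6} | {S0,S3} | {S5} | {S7} — 6 equivalence classes.
S5 and S2 end up in different blocks, so they are distinguishable. For instance, the string 'ε' is accepted from only S2.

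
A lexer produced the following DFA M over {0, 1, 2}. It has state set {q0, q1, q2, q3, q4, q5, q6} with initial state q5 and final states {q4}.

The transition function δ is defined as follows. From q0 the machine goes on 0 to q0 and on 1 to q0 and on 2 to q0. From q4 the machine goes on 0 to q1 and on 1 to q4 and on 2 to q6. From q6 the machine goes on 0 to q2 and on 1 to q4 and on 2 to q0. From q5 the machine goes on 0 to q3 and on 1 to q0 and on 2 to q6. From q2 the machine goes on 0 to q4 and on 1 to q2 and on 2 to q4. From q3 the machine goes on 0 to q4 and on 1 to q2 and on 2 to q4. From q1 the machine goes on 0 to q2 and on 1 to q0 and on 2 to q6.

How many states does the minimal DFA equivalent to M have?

5

Every state is reachable, so we keep all 7.
P0 = {q4} | {q0,q1,q2,q3,q5,q6}.
On input 0, block {q0,q1,q2,q3,q5,q6} splits into {q0,q1,q5,q6} and {q2,q3}.
Refine {q0,q1,q5,q6} on symbol 0: members go to different blocks, giving {q1,q5,q6} and {q0}.
Refine {q1,q5,q6} on symbol 1: members go to different blocks, giving {q1,q5} and {q6}.
No further refinement is possible. Final partition (5 blocks): {q4} | {q1,q5} | {q2,q3} | {q0} | {q6}.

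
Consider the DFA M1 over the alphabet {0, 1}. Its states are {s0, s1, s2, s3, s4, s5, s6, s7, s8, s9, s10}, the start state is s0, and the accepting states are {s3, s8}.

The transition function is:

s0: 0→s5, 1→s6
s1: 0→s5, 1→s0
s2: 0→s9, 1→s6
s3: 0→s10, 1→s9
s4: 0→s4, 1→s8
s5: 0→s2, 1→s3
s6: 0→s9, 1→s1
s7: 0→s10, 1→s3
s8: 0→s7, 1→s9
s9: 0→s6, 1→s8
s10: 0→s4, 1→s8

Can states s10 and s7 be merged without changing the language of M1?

All states are reachable from the start state.
P0 = {s3,s8} | {s0,s1,s2,s4,s5,s6,s7,s9,s10}.
Split {s0,s1,s2,s4,s5,s6,s7,s9,s10} by δ(·,1) → {s4,s5,s7,s9,s10} and {s0,s1,s2,s6}.
Refine {s4,s5,s7,s9,s10} on symbol 0: members go to different blocks, giving {s4,s7,s10} and {s5,s9}.
No further refinement is possible. Final partition (4 blocks): {s3,s8} | {s4,s7,s10} | {s0,s1,s2,s6} | {s5,s9}.
s10 and s7 lie in the same block of the stable partition, so they are equivalent — no string distinguishes them.

Yes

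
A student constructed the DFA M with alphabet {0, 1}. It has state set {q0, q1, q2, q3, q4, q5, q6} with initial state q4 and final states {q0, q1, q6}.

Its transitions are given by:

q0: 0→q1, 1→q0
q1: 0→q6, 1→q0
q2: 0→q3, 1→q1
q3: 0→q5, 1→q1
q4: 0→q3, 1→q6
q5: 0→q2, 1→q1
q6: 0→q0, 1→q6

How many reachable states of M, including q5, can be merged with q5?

Initial partition by acceptance: {q0,q1,q6} | {q2,q3,q4,q5}.
Stable partition: {q0,q1,q6} | {q2,q3,q4,q5} — 2 equivalence classes.
The equivalence class containing q5 is {q2,q3,q4,q5}, of size 4.

4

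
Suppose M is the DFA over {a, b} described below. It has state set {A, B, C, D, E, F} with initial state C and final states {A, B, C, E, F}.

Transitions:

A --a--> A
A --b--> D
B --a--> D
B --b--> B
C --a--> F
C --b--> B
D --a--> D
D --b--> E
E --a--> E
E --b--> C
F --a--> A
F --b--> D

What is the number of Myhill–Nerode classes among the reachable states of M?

5

Every state is reachable, so we keep all 6.
Start with accepting vs non-accepting: {A,B,C,E,F} | {D}.
On input a, block {A,B,C,E,F} splits into {A,C,E,F} and {B}.
Refine {A,C,E,F} on symbol b: members go to different blocks, giving {A,F} and {C} and {E}.
No further refinement is possible. Final partition (5 blocks): {A,F} | {D} | {B} | {C} | {E}.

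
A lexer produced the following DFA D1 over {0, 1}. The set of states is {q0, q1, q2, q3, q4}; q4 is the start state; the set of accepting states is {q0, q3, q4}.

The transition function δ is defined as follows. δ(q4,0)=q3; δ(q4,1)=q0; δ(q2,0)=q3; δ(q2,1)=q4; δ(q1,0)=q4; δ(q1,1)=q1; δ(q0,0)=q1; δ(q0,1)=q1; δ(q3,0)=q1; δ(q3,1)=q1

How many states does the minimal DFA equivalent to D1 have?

3

States {q2} cannot be reached from the start state, so discard them.
Start with accepting vs non-accepting: {q0,q3,q4} | {q1}.
Refine {q0,q3,q4} on symbol 0: members go to different blocks, giving {q0,q3} and {q4}.
The partition is now stable with 3 blocks: {q0,q3} | {q1} | {q4}.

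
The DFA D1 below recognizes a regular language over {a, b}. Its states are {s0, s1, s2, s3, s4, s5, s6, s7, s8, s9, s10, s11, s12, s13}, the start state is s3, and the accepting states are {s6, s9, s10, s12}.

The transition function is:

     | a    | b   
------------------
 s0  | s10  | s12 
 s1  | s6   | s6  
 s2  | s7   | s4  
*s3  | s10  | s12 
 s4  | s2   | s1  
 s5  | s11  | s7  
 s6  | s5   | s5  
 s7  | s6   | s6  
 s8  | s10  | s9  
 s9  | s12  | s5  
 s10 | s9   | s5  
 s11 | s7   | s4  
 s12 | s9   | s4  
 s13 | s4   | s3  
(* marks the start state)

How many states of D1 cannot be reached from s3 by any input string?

3

No path from s3 leads to s0, s8, s13; the other 11 states are all reachable.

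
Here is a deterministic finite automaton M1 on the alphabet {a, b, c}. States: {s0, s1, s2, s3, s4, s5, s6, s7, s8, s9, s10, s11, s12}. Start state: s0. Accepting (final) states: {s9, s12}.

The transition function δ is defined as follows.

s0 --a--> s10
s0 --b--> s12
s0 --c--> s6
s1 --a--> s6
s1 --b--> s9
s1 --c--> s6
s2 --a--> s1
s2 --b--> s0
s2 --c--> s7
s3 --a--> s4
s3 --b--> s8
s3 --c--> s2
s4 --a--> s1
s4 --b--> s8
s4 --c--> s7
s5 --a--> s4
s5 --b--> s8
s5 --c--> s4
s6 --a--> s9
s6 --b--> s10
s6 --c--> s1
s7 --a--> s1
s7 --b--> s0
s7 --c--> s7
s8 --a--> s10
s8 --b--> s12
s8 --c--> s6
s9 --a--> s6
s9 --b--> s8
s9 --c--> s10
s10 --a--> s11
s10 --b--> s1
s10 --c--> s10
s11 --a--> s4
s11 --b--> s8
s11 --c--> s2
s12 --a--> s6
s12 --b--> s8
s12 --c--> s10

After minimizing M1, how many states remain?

First remove the unreachable states {s3,s5}; 11 states remain.
Initial partition by acceptance: {s9,s12} | {s0,s1,s2,s4,s6,s7,s8,s10,s11}.
On input a, block {s0,s1,s2,s4,s6,s7,s8,s10,s11} splits into {s0,s1,s2,s4,s7,s8,s10,s11} and {s6}.
Refine {s0,s1,s2,s4,s7,s8,s10,s11} on symbol a: members go to different blocks, giving {s0,s2,s4,s7,s8,s10,s11} and {s1}.
On input a, block {s0,s2,s4,s7,s8,s10,s11} splits into {s0,s8,s10,s11} and {s2,s4,s7}.
Refine {s0,s8,s10,s11} on symbol a: members go to different blocks, giving {s0,s8,s10} and {s11}.
On input a, block {s0,s8,s10} splits into {s0,s8} and {s10}.
Stable partition: {s9,s12} | {s0,s8} | {s6} | {s1} | {s2,s4,s7} | {s11} | {s10} — 7 equivalence classes.

7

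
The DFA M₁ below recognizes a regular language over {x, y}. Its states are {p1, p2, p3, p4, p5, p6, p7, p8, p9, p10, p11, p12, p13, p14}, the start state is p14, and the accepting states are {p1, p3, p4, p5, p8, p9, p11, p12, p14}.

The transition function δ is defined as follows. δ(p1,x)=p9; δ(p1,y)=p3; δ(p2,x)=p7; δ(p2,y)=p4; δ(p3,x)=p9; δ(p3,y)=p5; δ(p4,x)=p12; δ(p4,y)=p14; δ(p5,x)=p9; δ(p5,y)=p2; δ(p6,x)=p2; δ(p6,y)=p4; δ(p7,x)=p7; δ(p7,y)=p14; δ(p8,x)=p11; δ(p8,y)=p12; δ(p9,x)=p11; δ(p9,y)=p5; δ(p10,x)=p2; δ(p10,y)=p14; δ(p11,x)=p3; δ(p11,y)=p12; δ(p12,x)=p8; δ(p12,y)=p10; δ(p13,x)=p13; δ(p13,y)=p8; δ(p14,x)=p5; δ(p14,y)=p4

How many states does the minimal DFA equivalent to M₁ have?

4

Reachable states from the start: {p2,p3,p4,p5,p7,p8,p9,p10,p11,p12,p14}. Unreachable: {p1,p6,p13} — drop them.
Initial partition by acceptance: {p3,p4,p5,p8,p9,p11,p12,p14} | {p2,p7,p10}.
Refine {p3,p4,p5,p8,p9,p11,p12,p14} on symbol y: members go to different blocks, giving {p3,p4,p8,p9,p11,p14} and {p5,p12}.
On input x, block {p3,p4,p8,p9,p11,p14} splits into {p3,p8,p9,p11} and {p4,p14}.
The partition is now stable with 4 blocks: {p3,p8,p9,p11} | {p2,p7,p10} | {p5,p12} | {p4,p14}.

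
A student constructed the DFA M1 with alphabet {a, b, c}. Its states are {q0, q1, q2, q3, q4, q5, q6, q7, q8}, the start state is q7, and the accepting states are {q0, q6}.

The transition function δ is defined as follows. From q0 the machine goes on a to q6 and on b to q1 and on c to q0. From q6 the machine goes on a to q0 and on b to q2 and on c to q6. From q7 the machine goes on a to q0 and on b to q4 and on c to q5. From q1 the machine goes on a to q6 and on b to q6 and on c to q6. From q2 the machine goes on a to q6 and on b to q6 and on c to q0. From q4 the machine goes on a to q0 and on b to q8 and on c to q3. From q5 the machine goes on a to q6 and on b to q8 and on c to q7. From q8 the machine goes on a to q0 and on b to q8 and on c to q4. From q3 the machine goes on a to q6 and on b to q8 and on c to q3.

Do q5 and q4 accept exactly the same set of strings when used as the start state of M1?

Every state is reachable, so we keep all 9.
Initial partition by acceptance: {q0,q6} | {q1,q2,q3,q4,q5,q7,q8}.
Split {q1,q2,q3,q4,q5,q7,q8} by δ(·,b) → {q3,q4,q5,q7,q8} and {q1,q2}.
No further refinement is possible. Final partition (3 blocks): {q0,q6} | {q3,q4,q5,q7,q8} | {q1,q2}.
q5 and q4 lie in the same block of the stable partition, so they are equivalent — no string distinguishes them.

Yes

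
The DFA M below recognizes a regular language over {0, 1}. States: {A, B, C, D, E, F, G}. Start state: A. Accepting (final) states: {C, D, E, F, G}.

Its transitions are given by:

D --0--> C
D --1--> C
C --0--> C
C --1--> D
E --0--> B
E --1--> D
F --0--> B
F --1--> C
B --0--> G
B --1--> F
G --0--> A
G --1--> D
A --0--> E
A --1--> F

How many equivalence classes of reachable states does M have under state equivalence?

3

Initial partition by acceptance: {C,D,E,F,G} | {A,B}.
Split {C,D,E,F,G} by δ(·,0) → {E,F,G} and {C,D}.
Stable partition: {E,F,G} | {A,B} | {C,D} — 3 equivalence classes.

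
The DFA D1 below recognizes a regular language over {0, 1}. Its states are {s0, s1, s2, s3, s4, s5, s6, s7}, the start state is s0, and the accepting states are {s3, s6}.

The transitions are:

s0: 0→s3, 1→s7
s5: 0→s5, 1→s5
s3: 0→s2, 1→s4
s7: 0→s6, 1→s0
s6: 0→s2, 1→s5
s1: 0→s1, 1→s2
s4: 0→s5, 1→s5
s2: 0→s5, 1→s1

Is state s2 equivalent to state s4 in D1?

All states are reachable from the start state.
P0 = {s3,s6} | {s0,s1,s2,s4,s5,s7}.
Split {s0,s1,s2,s4,s5,s7} by δ(·,0) → {s1,s2,s4,s5} and {s0,s7}.
The partition is now stable with 3 blocks: {s3,s6} | {s1,s2,s4,s5} | {s0,s7}.
s2 and s4 lie in the same block of the stable partition, so they are equivalent — no string distinguishes them.

Yes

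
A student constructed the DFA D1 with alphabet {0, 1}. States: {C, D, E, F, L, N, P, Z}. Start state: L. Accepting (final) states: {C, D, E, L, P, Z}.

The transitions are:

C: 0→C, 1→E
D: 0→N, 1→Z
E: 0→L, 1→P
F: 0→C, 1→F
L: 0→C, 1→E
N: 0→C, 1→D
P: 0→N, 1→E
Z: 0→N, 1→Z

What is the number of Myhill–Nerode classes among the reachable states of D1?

5

Reachable states from the start: {C,D,E,L,N,P,Z}. Unreachable: {F} — drop them.
P0 = {C,D,E,L,P,Z} | {N}.
Refine {C,D,E,L,P,Z} on symbol 0: members go to different blocks, giving {C,E,L} and {D,P,Z}.
On input 1, block {C,E,L} splits into {C,L} and {E}.
Refine {D,P,Z} on symbol 1: members go to different blocks, giving {D,Z} and {P}.
Stable partition: {C,L} | {N} | {D,Z} | {E} | {P} — 5 equivalence classes.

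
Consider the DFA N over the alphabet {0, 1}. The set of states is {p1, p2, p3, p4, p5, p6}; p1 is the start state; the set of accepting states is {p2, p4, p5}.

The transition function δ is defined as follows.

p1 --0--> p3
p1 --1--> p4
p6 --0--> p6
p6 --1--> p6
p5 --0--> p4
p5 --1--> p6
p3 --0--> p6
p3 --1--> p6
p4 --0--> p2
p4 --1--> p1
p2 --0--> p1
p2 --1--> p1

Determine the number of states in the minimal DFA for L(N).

4

States {p5} cannot be reached from the start state, so discard them.
P0 = {p2,p4} | {p1,p3,p6}.
Refine {p2,p4} on symbol 0: members go to different blocks, giving {p2} and {p4}.
On input 1, block {p1,p3,p6} splits into {p3,p6} and {p1}.
Stable partition: {p2} | {p3,p6} | {p4} | {p1} — 4 equivalence classes.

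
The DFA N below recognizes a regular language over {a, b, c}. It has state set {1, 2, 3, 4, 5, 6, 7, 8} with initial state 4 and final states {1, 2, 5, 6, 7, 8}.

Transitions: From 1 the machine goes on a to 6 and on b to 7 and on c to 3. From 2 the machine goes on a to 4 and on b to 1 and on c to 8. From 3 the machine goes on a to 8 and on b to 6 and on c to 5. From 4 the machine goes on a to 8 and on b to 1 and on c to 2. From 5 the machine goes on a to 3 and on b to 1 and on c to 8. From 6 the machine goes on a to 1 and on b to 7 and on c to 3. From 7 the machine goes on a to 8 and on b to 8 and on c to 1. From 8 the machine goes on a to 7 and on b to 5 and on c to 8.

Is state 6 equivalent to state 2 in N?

P0 = {1,2,5,6,7,8} | {3,4}.
Split {1,2,5,6,7,8} by δ(·,a) → {1,6,7,8} and {2,5}.
Refine {1,6,7,8} on symbol b: members go to different blocks, giving {1,6,7} and {8}.
On input a, block {1,6,7} splits into {1,6} and {7}.
The partition is now stable with 5 blocks: {1,6} | {3,4} | {2,5} | {8} | {7}.
6 and 2 end up in different blocks, so they are distinguishable. For instance, the string 'a' is accepted from only 6.

No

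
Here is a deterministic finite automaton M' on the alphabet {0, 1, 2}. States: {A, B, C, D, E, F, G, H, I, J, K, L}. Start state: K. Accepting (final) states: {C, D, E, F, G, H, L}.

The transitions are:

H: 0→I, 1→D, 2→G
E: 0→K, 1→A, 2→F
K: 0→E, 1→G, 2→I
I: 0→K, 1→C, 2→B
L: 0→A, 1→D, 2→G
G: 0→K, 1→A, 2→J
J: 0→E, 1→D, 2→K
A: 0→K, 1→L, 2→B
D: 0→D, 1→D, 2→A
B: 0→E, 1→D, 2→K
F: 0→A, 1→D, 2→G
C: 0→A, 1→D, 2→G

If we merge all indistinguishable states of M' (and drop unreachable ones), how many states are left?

First remove the unreachable states {H}; 11 states remain.
Initial partition by acceptance: {C,D,E,F,G,L} | {A,B,I,J,K}.
Split {C,D,E,F,G,L} by δ(·,0) → {C,E,F,G,L} and {D}.
Split {C,E,F,G,L} by δ(·,1) → {C,F,L} and {E,G}.
On input 0, block {A,B,I,J,K} splits into {B,J,K} and {A,I}.
Refine {B,J,K} on symbol 1: members go to different blocks, giving {B,J} and {K}.
Split {E,G} by δ(·,2) → {E} and {G}.
No further refinement is possible. Final partition (7 blocks): {C,F,L} | {B,J} | {D} | {E} | {A,I} | {K} | {G}.

7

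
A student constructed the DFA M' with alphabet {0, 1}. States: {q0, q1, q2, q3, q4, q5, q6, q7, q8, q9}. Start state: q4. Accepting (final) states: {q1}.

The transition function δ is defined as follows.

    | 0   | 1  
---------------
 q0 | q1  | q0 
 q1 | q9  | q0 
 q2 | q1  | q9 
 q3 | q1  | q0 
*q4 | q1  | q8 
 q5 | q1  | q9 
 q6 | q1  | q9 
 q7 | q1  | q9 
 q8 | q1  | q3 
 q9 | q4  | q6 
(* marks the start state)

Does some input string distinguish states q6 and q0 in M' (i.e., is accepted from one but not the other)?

Yes

First remove the unreachable states {q2,q5,q7}; 7 states remain.
Initial partition by acceptance: {q1} | {q0,q3,q4,q6,q8,q9}.
Refine {q0,q3,q4,q6,q8,q9} on symbol 0: members go to different blocks, giving {q0,q3,q4,q6,q8} and {q9}.
On input 1, block {q0,q3,q4,q6,q8} splits into {q0,q3,q4,q8} and {q6}.
The partition is now stable with 4 blocks: {q1} | {q0,q3,q4,q8} | {q9} | {q6}.
q6 and q0 end up in different blocks, so they are distinguishable. For instance, the string '10' is accepted from only q0.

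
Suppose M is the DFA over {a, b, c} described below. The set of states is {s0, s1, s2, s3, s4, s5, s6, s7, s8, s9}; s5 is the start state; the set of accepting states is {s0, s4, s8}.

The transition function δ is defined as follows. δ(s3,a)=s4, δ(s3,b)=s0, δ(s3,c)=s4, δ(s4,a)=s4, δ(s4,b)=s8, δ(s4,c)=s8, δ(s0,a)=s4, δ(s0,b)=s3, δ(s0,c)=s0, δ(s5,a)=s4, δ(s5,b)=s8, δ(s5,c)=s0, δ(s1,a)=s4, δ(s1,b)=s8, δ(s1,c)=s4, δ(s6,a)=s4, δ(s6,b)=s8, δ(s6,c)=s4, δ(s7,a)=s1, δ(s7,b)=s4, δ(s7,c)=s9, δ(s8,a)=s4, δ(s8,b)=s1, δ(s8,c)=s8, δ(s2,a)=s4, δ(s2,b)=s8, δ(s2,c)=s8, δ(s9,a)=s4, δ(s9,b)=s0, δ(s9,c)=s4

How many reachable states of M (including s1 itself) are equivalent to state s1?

2

States {s2,s6,s7,s9} cannot be reached from the start state, so discard them.
Initial partition by acceptance: {s0,s4,s8} | {s1,s3,s5}.
On input b, block {s0,s4,s8} splits into {s0,s8} and {s4}.
Split {s1,s3,s5} by δ(·,c) → {s1,s3} and {s5}.
No further refinement is possible. Final partition (4 blocks): {s0,s8} | {s1,s3} | {s4} | {s5}.
The equivalence class containing s1 is {s1,s3}, of size 2.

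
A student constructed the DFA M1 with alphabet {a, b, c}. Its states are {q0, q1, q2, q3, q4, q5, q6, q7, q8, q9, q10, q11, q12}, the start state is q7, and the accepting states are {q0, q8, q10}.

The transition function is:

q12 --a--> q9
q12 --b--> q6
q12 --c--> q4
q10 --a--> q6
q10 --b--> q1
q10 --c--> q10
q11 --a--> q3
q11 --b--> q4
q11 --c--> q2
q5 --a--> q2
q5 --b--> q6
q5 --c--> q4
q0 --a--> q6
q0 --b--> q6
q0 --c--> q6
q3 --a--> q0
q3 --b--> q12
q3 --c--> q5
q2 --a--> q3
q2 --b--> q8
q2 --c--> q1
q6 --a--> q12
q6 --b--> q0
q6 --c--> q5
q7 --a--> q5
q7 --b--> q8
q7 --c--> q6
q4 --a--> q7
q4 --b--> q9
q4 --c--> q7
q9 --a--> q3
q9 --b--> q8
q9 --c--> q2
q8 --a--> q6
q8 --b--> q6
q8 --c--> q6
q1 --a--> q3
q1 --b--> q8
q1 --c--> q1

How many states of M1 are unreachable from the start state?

BFS from q7 reaches {q0, q1, q2, q3, q4, q5, q6, q7, q8, q9, q12}; the 2 state(s) q10, q11 are never visited.

2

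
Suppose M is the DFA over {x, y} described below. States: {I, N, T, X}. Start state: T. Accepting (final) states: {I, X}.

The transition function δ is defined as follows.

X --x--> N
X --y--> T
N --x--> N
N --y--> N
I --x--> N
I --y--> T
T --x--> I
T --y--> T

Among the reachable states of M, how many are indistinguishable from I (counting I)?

Reachable states from the start: {I,N,T}. Unreachable: {X} — drop them.
Initial partition by acceptance: {I} | {N,T}.
On input x, block {N,T} splits into {N} and {T}.
The partition is now stable with 3 blocks: {I} | {N} | {T}.
State I belongs to the block {I}, which has 1 states.

1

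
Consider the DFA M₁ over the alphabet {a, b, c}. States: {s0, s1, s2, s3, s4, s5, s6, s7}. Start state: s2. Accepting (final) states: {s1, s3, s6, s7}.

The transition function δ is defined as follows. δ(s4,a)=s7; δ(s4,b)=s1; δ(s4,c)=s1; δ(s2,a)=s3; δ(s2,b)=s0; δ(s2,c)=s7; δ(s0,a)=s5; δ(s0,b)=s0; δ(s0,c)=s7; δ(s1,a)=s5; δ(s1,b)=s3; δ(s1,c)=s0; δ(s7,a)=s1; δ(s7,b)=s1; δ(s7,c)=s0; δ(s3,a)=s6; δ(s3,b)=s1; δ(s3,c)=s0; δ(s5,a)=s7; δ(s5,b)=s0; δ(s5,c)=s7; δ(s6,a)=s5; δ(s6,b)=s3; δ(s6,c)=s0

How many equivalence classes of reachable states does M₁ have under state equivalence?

4

States {s4} cannot be reached from the start state, so discard them.
Start with accepting vs non-accepting: {s1,s3,s6,s7} | {s0,s2,s5}.
Split {s1,s3,s6,s7} by δ(·,a) → {s1,s6} and {s3,s7}.
Split {s0,s2,s5} by δ(·,a) → {s2,s5} and {s0}.
No further refinement is possible. Final partition (4 blocks): {s1,s6} | {s2,s5} | {s3,s7} | {s0}.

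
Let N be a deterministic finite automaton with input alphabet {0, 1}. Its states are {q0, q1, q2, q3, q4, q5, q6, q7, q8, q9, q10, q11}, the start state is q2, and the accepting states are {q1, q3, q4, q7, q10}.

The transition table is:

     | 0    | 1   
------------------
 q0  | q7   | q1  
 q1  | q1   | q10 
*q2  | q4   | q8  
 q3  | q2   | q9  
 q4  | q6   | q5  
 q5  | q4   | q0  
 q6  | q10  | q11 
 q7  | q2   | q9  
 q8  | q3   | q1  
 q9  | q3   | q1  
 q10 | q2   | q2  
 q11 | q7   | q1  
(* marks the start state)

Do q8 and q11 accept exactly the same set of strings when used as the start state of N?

Yes

All states are reachable from the start state.
Initial partition by acceptance: {q1,q3,q4,q7,q10} | {q0,q2,q5,q6,q8,q9,q11}.
Split {q1,q3,q4,q7,q10} by δ(·,0) → {q3,q4,q7,q10} and {q1}.
On input 1, block {q0,q2,q5,q6,q8,q9,q11} splits into {q0,q8,q9,q11} and {q2,q5,q6}.
Split {q3,q4,q7,q10} by δ(·,1) → {q3,q7} and {q4,q10}.
No further refinement is possible. Final partition (5 blocks): {q3,q7} | {q0,q8,q9,q11} | {q1} | {q2,q5,q6} | {q4,q10}.
q8 and q11 lie in the same block of the stable partition, so they are equivalent — no string distinguishes them.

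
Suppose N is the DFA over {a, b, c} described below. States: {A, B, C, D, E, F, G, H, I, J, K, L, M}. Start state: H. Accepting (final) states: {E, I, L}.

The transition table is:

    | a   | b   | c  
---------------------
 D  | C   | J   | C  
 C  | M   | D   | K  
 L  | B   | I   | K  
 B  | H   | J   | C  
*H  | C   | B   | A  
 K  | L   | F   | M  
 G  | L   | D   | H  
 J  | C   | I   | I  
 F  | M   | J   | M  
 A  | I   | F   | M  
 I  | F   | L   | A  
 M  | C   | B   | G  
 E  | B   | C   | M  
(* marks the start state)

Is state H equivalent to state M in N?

Reachable states from the start: {A,B,C,D,F,G,H,I,J,K,L,M}. Unreachable: {E} — drop them.
P0 = {I,L} | {A,B,C,D,F,G,H,J,K,M}.
Split {A,B,C,D,F,G,H,J,K,M} by δ(·,a) → {B,C,D,F,H,J,M} and {A,G,K}.
Refine {B,C,D,F,H,J,M} on symbol b: members go to different blocks, giving {B,C,D,F,H,M} and {J}.
Split {B,C,D,F,H,M} by δ(·,b) → {B,D,F} and {C,H,M}.
Stable partition: {I,L} | {B,D,F} | {A,G,K} | {J} | {C,H,M} — 5 equivalence classes.
H and M lie in the same block of the stable partition, so they are equivalent — no string distinguishes them.

Yes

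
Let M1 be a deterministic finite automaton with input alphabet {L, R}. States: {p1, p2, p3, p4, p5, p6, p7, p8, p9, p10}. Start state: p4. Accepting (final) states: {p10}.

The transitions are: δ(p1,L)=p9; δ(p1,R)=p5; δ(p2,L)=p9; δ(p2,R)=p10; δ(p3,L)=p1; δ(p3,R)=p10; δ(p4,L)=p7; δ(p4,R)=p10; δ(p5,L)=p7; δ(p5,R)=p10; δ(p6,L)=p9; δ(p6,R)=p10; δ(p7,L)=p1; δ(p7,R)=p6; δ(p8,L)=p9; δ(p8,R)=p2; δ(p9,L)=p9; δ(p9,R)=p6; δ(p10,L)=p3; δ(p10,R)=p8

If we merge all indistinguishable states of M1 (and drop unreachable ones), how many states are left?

3

All states are reachable from the start state.
Start with accepting vs non-accepting: {p10} | {p1,p2,p3,p4,p5,p6,p7,p8,p9}.
Split {p1,p2,p3,p4,p5,p6,p7,p8,p9} by δ(·,R) → {p2,p3,p4,p5,p6} and {p1,p7,p8,p9}.
No further refinement is possible. Final partition (3 blocks): {p10} | {p2,p3,p4,p5,p6} | {p1,p7,p8,p9}.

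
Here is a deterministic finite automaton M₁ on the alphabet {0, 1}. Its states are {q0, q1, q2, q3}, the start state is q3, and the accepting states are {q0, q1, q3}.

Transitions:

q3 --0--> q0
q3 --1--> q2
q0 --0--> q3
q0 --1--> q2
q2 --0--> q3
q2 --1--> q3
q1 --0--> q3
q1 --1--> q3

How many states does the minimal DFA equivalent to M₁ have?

States {q1} cannot be reached from the start state, so discard them.
P0 = {q0,q3} | {q2}.
The partition is now stable with 2 blocks: {q0,q3} | {q2}.

2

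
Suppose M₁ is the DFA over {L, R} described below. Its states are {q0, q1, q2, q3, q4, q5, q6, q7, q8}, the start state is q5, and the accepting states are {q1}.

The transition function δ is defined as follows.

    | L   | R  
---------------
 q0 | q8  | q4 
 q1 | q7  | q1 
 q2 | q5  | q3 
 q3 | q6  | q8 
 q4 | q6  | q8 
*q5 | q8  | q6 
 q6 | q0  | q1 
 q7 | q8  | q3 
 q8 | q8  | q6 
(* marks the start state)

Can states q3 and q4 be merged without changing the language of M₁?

First remove the unreachable states {q2}; 8 states remain.
Initial partition by acceptance: {q1} | {q0,q3,q4,q5,q6,q7,q8}.
On input R, block {q0,q3,q4,q5,q6,q7,q8} splits into {q0,q3,q4,q5,q7,q8} and {q6}.
Refine {q0,q3,q4,q5,q7,q8} on symbol L: members go to different blocks, giving {q0,q5,q7,q8} and {q3,q4}.
Split {q0,q5,q7,q8} by δ(·,R) → {q0,q7} and {q5,q8}.
Stable partition: {q1} | {q0,q7} | {q6} | {q3,q4} | {q5,q8} — 5 equivalence classes.
q3 and q4 lie in the same block of the stable partition, so they are equivalent — no string distinguishes them.

Yes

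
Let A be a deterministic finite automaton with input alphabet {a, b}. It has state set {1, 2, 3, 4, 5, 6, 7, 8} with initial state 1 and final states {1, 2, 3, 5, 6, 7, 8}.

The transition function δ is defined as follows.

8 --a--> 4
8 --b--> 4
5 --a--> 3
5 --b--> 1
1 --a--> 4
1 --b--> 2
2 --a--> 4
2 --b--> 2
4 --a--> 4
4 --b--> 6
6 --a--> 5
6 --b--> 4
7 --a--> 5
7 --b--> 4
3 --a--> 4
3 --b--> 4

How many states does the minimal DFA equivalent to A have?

5

Reachable states from the start: {1,2,3,4,5,6}. Unreachable: {7,8} — drop them.
Start with accepting vs non-accepting: {1,2,3,5,6} | {4}.
On input a, block {1,2,3,5,6} splits into {1,2,3} and {5,6}.
On input b, block {1,2,3} splits into {1,2} and {3}.
Split {5,6} by δ(·,a) → {5} and {6}.
No further refinement is possible. Final partition (5 blocks): {1,2} | {4} | {5} | {3} | {6}.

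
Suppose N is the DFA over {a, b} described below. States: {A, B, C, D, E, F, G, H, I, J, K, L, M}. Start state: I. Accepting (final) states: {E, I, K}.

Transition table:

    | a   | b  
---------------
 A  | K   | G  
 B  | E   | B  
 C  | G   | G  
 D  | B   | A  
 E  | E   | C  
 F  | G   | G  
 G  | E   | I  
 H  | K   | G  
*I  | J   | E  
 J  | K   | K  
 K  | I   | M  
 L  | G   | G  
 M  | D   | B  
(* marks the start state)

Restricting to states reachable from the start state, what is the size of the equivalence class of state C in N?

First remove the unreachable states {F,H,L}; 10 states remain.
Start with accepting vs non-accepting: {E,I,K} | {A,B,C,D,G,J,M}.
Refine {E,I,K} on symbol a: members go to different blocks, giving {E,K} and {I}.
On input a, block {E,K} splits into {E} and {K}.
Split {A,B,C,D,G,J,M} by δ(·,a) → {C,D,M} and {A,J} and {B,G}.
Refine {C,D,M} on symbol a: members go to different blocks, giving {C,D} and {M}.
Split {C,D} by δ(·,b) → {C} and {D}.
Refine {A,J} on symbol b: members go to different blocks, giving {A} and {J}.
Refine {B,G} on symbol b: members go to different blocks, giving {B} and {G}.
The partition is now stable with 10 blocks: {E} | {C} | {I} | {K} | {A} | {B} | {M} | {D} | {J} | {G}.
State C belongs to the block {C}, which has 1 states.

1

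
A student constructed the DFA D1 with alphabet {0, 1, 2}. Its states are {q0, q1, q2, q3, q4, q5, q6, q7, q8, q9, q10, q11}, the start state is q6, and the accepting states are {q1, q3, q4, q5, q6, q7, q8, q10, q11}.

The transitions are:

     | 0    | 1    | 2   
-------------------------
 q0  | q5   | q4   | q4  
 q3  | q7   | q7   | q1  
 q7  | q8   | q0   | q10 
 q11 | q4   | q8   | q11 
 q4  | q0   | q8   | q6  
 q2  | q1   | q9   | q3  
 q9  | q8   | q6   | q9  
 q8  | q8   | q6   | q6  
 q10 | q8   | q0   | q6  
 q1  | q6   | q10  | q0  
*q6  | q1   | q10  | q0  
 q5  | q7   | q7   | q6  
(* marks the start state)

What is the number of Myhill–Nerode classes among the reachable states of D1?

First remove the unreachable states {q2,q3,q9,q11}; 8 states remain.
P0 = {q1,q4,q5,q6,q7,q8,q10} | {q0}.
Refine {q1,q4,q5,q6,q7,q8,q10} on symbol 0: members go to different blocks, giving {q1,q5,q6,q7,q8,q10} and {q4}.
Split {q1,q5,q6,q7,q8,q10} by δ(·,1) → {q1,q5,q6,q8} and {q7,q10}.
Refine {q1,q5,q6,q8} on symbol 0: members go to different blocks, giving {q1,q6,q8} and {q5}.
Refine {q1,q6,q8} on symbol 1: members go to different blocks, giving {q1,q6} and {q8}.
Refine {q7,q10} on symbol 2: members go to different blocks, giving {q7} and {q10}.
Stable partition: {q1,q6} | {q0} | {q4} | {q7} | {q5} | {q8} | {q10} — 7 equivalence classes.

7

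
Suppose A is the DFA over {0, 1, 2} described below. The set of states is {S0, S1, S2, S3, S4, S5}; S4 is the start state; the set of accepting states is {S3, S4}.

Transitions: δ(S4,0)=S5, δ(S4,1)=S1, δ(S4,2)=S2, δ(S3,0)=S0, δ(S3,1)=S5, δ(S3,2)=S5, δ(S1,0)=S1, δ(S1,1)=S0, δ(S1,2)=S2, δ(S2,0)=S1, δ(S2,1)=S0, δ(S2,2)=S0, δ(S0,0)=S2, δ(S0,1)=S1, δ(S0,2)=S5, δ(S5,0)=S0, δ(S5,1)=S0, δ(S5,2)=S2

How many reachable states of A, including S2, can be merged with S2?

4

States {S3} cannot be reached from the start state, so discard them.
Initial partition by acceptance: {S4} | {S0,S1,S2,S5}.
No further refinement is possible. Final partition (2 blocks): {S4} | {S0,S1,S2,S5}.
The equivalence class containing S2 is {S0,S1,S2,S5}, of size 4.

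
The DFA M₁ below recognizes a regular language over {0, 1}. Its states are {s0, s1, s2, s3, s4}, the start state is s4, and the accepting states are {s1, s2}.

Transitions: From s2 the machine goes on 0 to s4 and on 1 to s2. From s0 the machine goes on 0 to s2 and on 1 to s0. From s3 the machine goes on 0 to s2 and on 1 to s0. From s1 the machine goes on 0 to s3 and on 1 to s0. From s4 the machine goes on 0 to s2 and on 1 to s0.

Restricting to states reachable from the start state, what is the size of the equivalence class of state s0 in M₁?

2

States {s1,s3} cannot be reached from the start state, so discard them.
Start with accepting vs non-accepting: {s2} | {s0,s4}.
The partition is now stable with 2 blocks: {s2} | {s0,s4}.
The equivalence class containing s0 is {s0,s4}, of size 2.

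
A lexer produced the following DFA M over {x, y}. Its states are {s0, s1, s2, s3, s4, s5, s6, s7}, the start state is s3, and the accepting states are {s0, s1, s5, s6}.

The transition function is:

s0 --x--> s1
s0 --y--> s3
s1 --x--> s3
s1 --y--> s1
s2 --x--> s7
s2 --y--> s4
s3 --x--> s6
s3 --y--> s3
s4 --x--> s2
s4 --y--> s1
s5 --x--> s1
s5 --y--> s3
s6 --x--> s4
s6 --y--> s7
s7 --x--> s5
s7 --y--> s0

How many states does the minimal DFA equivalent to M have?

7

All states are reachable from the start state.
Initial partition by acceptance: {s0,s1,s5,s6} | {s2,s3,s4,s7}.
Refine {s0,s1,s5,s6} on symbol x: members go to different blocks, giving {s0,s5} and {s1,s6}.
On input x, block {s2,s3,s4,s7} splits into {s2,s4} and {s3} and {s7}.
Refine {s2,s4} on symbol x: members go to different blocks, giving {s2} and {s4}.
Refine {s1,s6} on symbol x: members go to different blocks, giving {s1} and {s6}.
Stable partition: {s0,s5} | {s2} | {s1} | {s3} | {s7} | {s4} | {s6} — 7 equivalence classes.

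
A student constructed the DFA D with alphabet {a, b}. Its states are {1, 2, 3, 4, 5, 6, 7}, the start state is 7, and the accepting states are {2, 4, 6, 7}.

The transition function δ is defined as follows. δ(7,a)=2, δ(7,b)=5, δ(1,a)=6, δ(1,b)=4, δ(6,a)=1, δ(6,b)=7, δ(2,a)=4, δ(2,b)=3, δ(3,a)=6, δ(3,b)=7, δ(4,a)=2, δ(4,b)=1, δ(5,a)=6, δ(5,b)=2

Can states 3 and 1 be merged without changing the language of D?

All states are reachable from the start state.
Start with accepting vs non-accepting: {2,4,6,7} | {1,3,5}.
Split {2,4,6,7} by δ(·,a) → {2,4,7} and {6}.
Stable partition: {2,4,7} | {1,3,5} | {6} — 3 equivalence classes.
3 and 1 lie in the same block of the stable partition, so they are equivalent — no string distinguishes them.

Yes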